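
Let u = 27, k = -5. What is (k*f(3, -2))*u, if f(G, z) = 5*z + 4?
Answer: 810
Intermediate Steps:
f(G, z) = 4 + 5*z
(k*f(3, -2))*u = -5*(4 + 5*(-2))*27 = -5*(4 - 10)*27 = -5*(-6)*27 = 30*27 = 810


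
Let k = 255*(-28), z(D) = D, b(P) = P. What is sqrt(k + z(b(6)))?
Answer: I*sqrt(7134) ≈ 84.463*I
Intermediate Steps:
k = -7140
sqrt(k + z(b(6))) = sqrt(-7140 + 6) = sqrt(-7134) = I*sqrt(7134)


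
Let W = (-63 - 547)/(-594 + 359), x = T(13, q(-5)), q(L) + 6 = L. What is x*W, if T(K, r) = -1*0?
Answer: 0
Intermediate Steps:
q(L) = -6 + L
T(K, r) = 0
x = 0
W = 122/47 (W = -610/(-235) = -610*(-1/235) = 122/47 ≈ 2.5957)
x*W = 0*(122/47) = 0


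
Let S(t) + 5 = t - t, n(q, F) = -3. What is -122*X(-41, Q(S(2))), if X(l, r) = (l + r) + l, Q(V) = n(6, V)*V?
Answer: 8174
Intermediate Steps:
S(t) = -5 (S(t) = -5 + (t - t) = -5 + 0 = -5)
Q(V) = -3*V
X(l, r) = r + 2*l
-122*X(-41, Q(S(2))) = -122*(-3*(-5) + 2*(-41)) = -122*(15 - 82) = -122*(-67) = 8174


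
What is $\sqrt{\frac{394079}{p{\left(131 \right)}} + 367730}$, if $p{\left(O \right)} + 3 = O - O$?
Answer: $\frac{\sqrt{2127333}}{3} \approx 486.18$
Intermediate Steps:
$p{\left(O \right)} = -3$ ($p{\left(O \right)} = -3 + \left(O - O\right) = -3 + 0 = -3$)
$\sqrt{\frac{394079}{p{\left(131 \right)}} + 367730} = \sqrt{\frac{394079}{-3} + 367730} = \sqrt{394079 \left(- \frac{1}{3}\right) + 367730} = \sqrt{- \frac{394079}{3} + 367730} = \sqrt{\frac{709111}{3}} = \frac{\sqrt{2127333}}{3}$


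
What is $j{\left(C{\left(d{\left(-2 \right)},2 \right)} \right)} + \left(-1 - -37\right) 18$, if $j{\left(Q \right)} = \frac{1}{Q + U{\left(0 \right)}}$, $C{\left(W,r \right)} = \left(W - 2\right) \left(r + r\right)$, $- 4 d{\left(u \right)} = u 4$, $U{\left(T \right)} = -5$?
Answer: $\frac{3239}{5} \approx 647.8$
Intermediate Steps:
$d{\left(u \right)} = - u$ ($d{\left(u \right)} = - \frac{u 4}{4} = - \frac{4 u}{4} = - u$)
$C{\left(W,r \right)} = 2 r \left(-2 + W\right)$ ($C{\left(W,r \right)} = \left(-2 + W\right) 2 r = 2 r \left(-2 + W\right)$)
$j{\left(Q \right)} = \frac{1}{-5 + Q}$ ($j{\left(Q \right)} = \frac{1}{Q - 5} = \frac{1}{-5 + Q}$)
$j{\left(C{\left(d{\left(-2 \right)},2 \right)} \right)} + \left(-1 - -37\right) 18 = \frac{1}{-5 + 2 \cdot 2 \left(-2 - -2\right)} + \left(-1 - -37\right) 18 = \frac{1}{-5 + 2 \cdot 2 \left(-2 + 2\right)} + \left(-1 + 37\right) 18 = \frac{1}{-5 + 2 \cdot 2 \cdot 0} + 36 \cdot 18 = \frac{1}{-5 + 0} + 648 = \frac{1}{-5} + 648 = - \frac{1}{5} + 648 = \frac{3239}{5}$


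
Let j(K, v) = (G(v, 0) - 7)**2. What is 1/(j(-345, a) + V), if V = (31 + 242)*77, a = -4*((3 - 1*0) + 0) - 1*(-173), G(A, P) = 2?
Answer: 1/21046 ≈ 4.7515e-5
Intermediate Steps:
a = 161 (a = -4*((3 + 0) + 0) + 173 = -4*(3 + 0) + 173 = -4*3 + 173 = -12 + 173 = 161)
V = 21021 (V = 273*77 = 21021)
j(K, v) = 25 (j(K, v) = (2 - 7)**2 = (-5)**2 = 25)
1/(j(-345, a) + V) = 1/(25 + 21021) = 1/21046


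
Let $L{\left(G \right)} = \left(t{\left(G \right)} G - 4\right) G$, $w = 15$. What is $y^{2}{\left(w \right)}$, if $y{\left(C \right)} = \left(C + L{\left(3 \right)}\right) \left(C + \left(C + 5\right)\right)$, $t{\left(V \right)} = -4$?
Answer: $1334025$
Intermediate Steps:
$L{\left(G \right)} = G \left(-4 - 4 G\right)$ ($L{\left(G \right)} = \left(- 4 G - 4\right) G = \left(-4 - 4 G\right) G = G \left(-4 - 4 G\right)$)
$y{\left(C \right)} = \left(-48 + C\right) \left(5 + 2 C\right)$ ($y{\left(C \right)} = \left(C + 4 \cdot 3 \left(-1 - 3\right)\right) \left(C + \left(C + 5\right)\right) = \left(C + 4 \cdot 3 \left(-1 - 3\right)\right) \left(C + \left(5 + C\right)\right) = \left(C + 4 \cdot 3 \left(-4\right)\right) \left(5 + 2 C\right) = \left(C - 48\right) \left(5 + 2 C\right) = \left(-48 + C\right) \left(5 + 2 C\right)$)
$y^{2}{\left(w \right)} = \left(-240 - 1365 + 2 \cdot 15^{2}\right)^{2} = \left(-240 - 1365 + 2 \cdot 225\right)^{2} = \left(-240 - 1365 + 450\right)^{2} = \left(-1155\right)^{2} = 1334025$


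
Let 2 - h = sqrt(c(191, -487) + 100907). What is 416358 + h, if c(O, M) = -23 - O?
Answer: 416360 - sqrt(100693) ≈ 4.1604e+5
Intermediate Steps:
h = 2 - sqrt(100693) (h = 2 - sqrt((-23 - 1*191) + 100907) = 2 - sqrt((-23 - 191) + 100907) = 2 - sqrt(-214 + 100907) = 2 - sqrt(100693) ≈ -315.32)
416358 + h = 416358 + (2 - sqrt(100693)) = 416360 - sqrt(100693)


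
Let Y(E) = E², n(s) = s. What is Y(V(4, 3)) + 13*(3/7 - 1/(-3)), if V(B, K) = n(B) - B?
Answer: 208/21 ≈ 9.9048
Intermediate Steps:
V(B, K) = 0 (V(B, K) = B - B = 0)
Y(V(4, 3)) + 13*(3/7 - 1/(-3)) = 0² + 13*(3/7 - 1/(-3)) = 0 + 13*(3*(⅐) - 1*(-⅓)) = 0 + 13*(3/7 + ⅓) = 0 + 13*(16/21) = 0 + 208/21 = 208/21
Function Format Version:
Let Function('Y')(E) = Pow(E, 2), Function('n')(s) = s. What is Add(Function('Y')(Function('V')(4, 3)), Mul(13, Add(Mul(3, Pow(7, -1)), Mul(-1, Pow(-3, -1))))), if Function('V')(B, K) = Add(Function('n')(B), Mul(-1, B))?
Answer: Rational(208, 21) ≈ 9.9048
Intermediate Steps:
Function('V')(B, K) = 0 (Function('V')(B, K) = Add(B, Mul(-1, B)) = 0)
Add(Function('Y')(Function('V')(4, 3)), Mul(13, Add(Mul(3, Pow(7, -1)), Mul(-1, Pow(-3, -1))))) = Add(Pow(0, 2), Mul(13, Add(Mul(3, Pow(7, -1)), Mul(-1, Pow(-3, -1))))) = Add(0, Mul(13, Add(Mul(3, Rational(1, 7)), Mul(-1, Rational(-1, 3))))) = Add(0, Mul(13, Add(Rational(3, 7), Rational(1, 3)))) = Add(0, Mul(13, Rational(16, 21))) = Add(0, Rational(208, 21)) = Rational(208, 21)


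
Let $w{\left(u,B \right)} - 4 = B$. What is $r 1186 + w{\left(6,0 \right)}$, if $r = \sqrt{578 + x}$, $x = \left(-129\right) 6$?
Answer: $4 + 16604 i \approx 4.0 + 16604.0 i$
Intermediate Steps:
$w{\left(u,B \right)} = 4 + B$
$x = -774$
$r = 14 i$ ($r = \sqrt{578 - 774} = \sqrt{-196} = 14 i \approx 14.0 i$)
$r 1186 + w{\left(6,0 \right)} = 14 i 1186 + \left(4 + 0\right) = 16604 i + 4 = 4 + 16604 i$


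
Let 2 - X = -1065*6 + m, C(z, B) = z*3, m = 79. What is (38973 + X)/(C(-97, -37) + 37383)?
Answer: 22643/18546 ≈ 1.2209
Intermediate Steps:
C(z, B) = 3*z
X = 6313 (X = 2 - (-1065*6 + 79) = 2 - (-71*90 + 79) = 2 - (-6390 + 79) = 2 - 1*(-6311) = 2 + 6311 = 6313)
(38973 + X)/(C(-97, -37) + 37383) = (38973 + 6313)/(3*(-97) + 37383) = 45286/(-291 + 37383) = 45286/37092 = 45286*(1/37092) = 22643/18546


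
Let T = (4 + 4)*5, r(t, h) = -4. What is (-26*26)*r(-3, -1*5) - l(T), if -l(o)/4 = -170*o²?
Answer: -1085296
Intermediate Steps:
T = 40 (T = 8*5 = 40)
l(o) = 680*o² (l(o) = -(-680)*o² = 680*o²)
(-26*26)*r(-3, -1*5) - l(T) = -26*26*(-4) - 680*40² = -676*(-4) - 680*1600 = 2704 - 1*1088000 = 2704 - 1088000 = -1085296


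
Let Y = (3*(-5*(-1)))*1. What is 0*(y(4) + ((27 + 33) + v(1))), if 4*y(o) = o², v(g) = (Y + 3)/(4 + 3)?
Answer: 0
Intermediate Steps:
Y = 15 (Y = (3*5)*1 = 15*1 = 15)
v(g) = 18/7 (v(g) = (15 + 3)/(4 + 3) = 18/7)
y(o) = o²/4
0*(y(4) + ((27 + 33) + v(1))) = 0*((¼)*4² + ((27 + 33) + 18/7)) = 0*((¼)*16 + (60 + 18/7)) = 0*(4 + 438/7) = 0*(466/7) = 0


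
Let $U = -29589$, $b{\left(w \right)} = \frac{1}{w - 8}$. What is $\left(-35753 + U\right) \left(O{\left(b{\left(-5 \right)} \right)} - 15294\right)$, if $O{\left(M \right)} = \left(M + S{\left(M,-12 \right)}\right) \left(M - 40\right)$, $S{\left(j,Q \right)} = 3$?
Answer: $\frac{170182193528}{169} \approx 1.007 \cdot 10^{9}$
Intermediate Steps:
$b{\left(w \right)} = \frac{1}{-8 + w}$
$O{\left(M \right)} = \left(-40 + M\right) \left(3 + M\right)$ ($O{\left(M \right)} = \left(M + 3\right) \left(M - 40\right) = \left(3 + M\right) \left(-40 + M\right) = \left(-40 + M\right) \left(3 + M\right)$)
$\left(-35753 + U\right) \left(O{\left(b{\left(-5 \right)} \right)} - 15294\right) = \left(-35753 - 29589\right) \left(\left(-120 + \left(\frac{1}{-8 - 5}\right)^{2} - \frac{37}{-8 - 5}\right) - 15294\right) = - 65342 \left(\left(-120 + \left(\frac{1}{-13}\right)^{2} - \frac{37}{-13}\right) - 15294\right) = - 65342 \left(\left(-120 + \left(- \frac{1}{13}\right)^{2} - - \frac{37}{13}\right) - 15294\right) = - 65342 \left(\left(-120 + \frac{1}{169} + \frac{37}{13}\right) - 15294\right) = - 65342 \left(- \frac{19798}{169} - 15294\right) = \left(-65342\right) \left(- \frac{2604484}{169}\right) = \frac{170182193528}{169}$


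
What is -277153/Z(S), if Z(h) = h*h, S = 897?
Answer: -277153/804609 ≈ -0.34446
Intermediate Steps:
Z(h) = h²
-277153/Z(S) = -277153/(897²) = -277153/804609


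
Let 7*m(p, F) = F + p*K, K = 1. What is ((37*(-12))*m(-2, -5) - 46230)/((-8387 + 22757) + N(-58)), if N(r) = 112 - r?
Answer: -22893/7270 ≈ -3.1490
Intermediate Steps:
m(p, F) = F/7 + p/7 (m(p, F) = (F + p*1)/7 = (F + p)/7 = F/7 + p/7)
((37*(-12))*m(-2, -5) - 46230)/((-8387 + 22757) + N(-58)) = ((37*(-12))*((⅐)*(-5) + (⅐)*(-2)) - 46230)/((-8387 + 22757) + (112 - 1*(-58))) = (-444*(-5/7 - 2/7) - 46230)/(14370 + (112 + 58)) = (-444*(-1) - 46230)/(14370 + 170) = (444 - 46230)/14540 = -45786*1/14540 = -22893/7270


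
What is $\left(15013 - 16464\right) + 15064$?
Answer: $13613$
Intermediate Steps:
$\left(15013 - 16464\right) + 15064 = -1451 + 15064 = 13613$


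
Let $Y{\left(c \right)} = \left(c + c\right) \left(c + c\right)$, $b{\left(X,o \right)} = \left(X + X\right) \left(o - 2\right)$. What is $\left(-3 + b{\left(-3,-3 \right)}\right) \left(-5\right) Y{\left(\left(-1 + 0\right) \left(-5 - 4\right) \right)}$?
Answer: $-43740$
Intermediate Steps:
$b{\left(X,o \right)} = 2 X \left(-2 + o\right)$
$Y{\left(c \right)} = 4 c^{2}$ ($Y{\left(c \right)} = 2 c 2 c = 4 c^{2}$)
$\left(-3 + b{\left(-3,-3 \right)}\right) \left(-5\right) Y{\left(\left(-1 + 0\right) \left(-5 - 4\right) \right)} = \left(-3 + 2 \left(-3\right) \left(-2 - 3\right)\right) \left(-5\right) 4 \left(\left(-1 + 0\right) \left(-5 - 4\right)\right)^{2} = \left(-3 + 2 \left(-3\right) \left(-5\right)\right) \left(-5\right) 4 \left(\left(-1\right) \left(-9\right)\right)^{2} = \left(-3 + 30\right) \left(-5\right) 4 \cdot 9^{2} = 27 \left(-5\right) 4 \cdot 81 = \left(-135\right) 324 = -43740$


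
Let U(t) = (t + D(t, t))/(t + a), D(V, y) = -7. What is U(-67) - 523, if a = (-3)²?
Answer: -15130/29 ≈ -521.72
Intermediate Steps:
a = 9
U(t) = (-7 + t)/(9 + t) (U(t) = (t - 7)/(t + 9) = (-7 + t)/(9 + t))
U(-67) - 523 = (-7 - 67)/(9 - 67) - 523 = -74/(-58) - 523 = -1/58*(-74) - 523 = 37/29 - 523 = -15130/29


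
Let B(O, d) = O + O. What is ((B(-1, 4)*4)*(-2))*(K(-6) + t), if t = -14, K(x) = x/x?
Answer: -208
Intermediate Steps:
K(x) = 1
B(O, d) = 2*O
((B(-1, 4)*4)*(-2))*(K(-6) + t) = (((2*(-1))*4)*(-2))*(1 - 14) = (-2*4*(-2))*(-13) = -8*(-2)*(-13) = 16*(-13) = -208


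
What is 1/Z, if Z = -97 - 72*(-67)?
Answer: 1/4727 ≈ 0.00021155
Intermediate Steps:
Z = 4727 (Z = -97 + 4824 = 4727)
1/Z = 1/4727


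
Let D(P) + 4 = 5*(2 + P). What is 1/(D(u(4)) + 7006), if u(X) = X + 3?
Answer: 1/7047 ≈ 0.00014190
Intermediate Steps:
u(X) = 3 + X
D(P) = 6 + 5*P (D(P) = -4 + 5*(2 + P) = -4 + (10 + 5*P) = 6 + 5*P)
1/(D(u(4)) + 7006) = 1/((6 + 5*(3 + 4)) + 7006) = 1/((6 + 5*7) + 7006) = 1/((6 + 35) + 7006) = 1/(41 + 7006) = 1/7047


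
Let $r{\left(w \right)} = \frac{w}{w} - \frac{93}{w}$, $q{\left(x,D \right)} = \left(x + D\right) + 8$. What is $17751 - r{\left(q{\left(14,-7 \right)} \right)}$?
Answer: $\frac{88781}{5} \approx 17756.0$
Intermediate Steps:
$q{\left(x,D \right)} = 8 + D + x$ ($q{\left(x,D \right)} = \left(D + x\right) + 8 = 8 + D + x$)
$r{\left(w \right)} = 1 - \frac{93}{w}$
$17751 - r{\left(q{\left(14,-7 \right)} \right)} = 17751 - \frac{-93 + \left(8 - 7 + 14\right)}{8 - 7 + 14} = 17751 - \frac{-93 + 15}{15} = 17751 - \frac{1}{15} \left(-78\right) = 17751 - - \frac{26}{5} = 17751 + \frac{26}{5} = \frac{88781}{5}$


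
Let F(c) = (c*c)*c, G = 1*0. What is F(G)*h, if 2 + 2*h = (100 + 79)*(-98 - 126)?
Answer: 0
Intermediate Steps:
G = 0
F(c) = c**3 (F(c) = c**2*c = c**3)
h = -20049 (h = -1 + ((100 + 79)*(-98 - 126))/2 = -1 + (179*(-224))/2 = -1 + (1/2)*(-40096) = -1 - 20048 = -20049)
F(G)*h = 0**3*(-20049) = 0*(-20049) = 0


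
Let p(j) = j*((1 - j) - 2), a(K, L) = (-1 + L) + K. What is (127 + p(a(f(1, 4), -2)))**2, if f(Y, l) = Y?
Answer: 15625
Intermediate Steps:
a(K, L) = -1 + K + L
p(j) = j*(-1 - j)
(127 + p(a(f(1, 4), -2)))**2 = (127 - (-1 + 1 - 2)*(1 + (-1 + 1 - 2)))**2 = (127 - 1*(-2)*(1 - 2))**2 = (127 - 1*(-2)*(-1))**2 = (127 - 2)**2 = 125**2 = 15625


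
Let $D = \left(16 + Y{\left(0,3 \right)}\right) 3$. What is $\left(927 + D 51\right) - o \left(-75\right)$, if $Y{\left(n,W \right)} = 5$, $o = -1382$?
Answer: $-99510$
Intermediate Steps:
$D = 63$ ($D = \left(16 + 5\right) 3 = 21 \cdot 3 = 63$)
$\left(927 + D 51\right) - o \left(-75\right) = \left(927 + 63 \cdot 51\right) - \left(-1382\right) \left(-75\right) = \left(927 + 3213\right) - 103650 = 4140 - 103650 = -99510$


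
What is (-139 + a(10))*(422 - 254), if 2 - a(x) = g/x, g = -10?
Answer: -22848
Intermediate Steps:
a(x) = 2 + 10/x (a(x) = 2 - (-10)/x = 2 + 10/x)
(-139 + a(10))*(422 - 254) = (-139 + (2 + 10/10))*(422 - 254) = (-139 + (2 + 10*(⅒)))*168 = (-139 + (2 + 1))*168 = (-139 + 3)*168 = -136*168 = -22848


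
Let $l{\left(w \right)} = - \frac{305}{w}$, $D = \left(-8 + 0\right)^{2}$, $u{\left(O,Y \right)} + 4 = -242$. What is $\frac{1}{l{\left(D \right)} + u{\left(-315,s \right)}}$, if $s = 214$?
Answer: $- \frac{64}{16049} \approx -0.0039878$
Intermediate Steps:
$u{\left(O,Y \right)} = -246$ ($u{\left(O,Y \right)} = -4 - 242 = -246$)
$D = 64$ ($D = \left(-8\right)^{2} = 64$)
$\frac{1}{l{\left(D \right)} + u{\left(-315,s \right)}} = \frac{1}{- \frac{305}{64} - 246} = \frac{1}{- \frac{16049}{64}} = - \frac{64}{16049}$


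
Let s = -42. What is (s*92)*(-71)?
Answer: 274344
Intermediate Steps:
(s*92)*(-71) = -42*92*(-71) = -3864*(-71) = 274344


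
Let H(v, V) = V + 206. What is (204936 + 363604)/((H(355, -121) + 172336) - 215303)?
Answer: -40610/3063 ≈ -13.258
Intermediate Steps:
H(v, V) = 206 + V
(204936 + 363604)/((H(355, -121) + 172336) - 215303) = (204936 + 363604)/(((206 - 121) + 172336) - 215303) = 568540/((85 + 172336) - 215303) = 568540/(172421 - 215303) = 568540/(-42882) = 568540*(-1/42882) = -40610/3063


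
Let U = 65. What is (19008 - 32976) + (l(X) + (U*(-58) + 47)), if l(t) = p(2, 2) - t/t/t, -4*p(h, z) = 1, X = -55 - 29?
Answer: -371516/21 ≈ -17691.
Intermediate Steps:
X = -84
p(h, z) = -¼ (p(h, z) = -¼*1 = -¼)
l(t) = -¼ - 1/t (l(t) = -¼ - t/t/t = -¼ - 1/t)
(19008 - 32976) + (l(X) + (U*(-58) + 47)) = (19008 - 32976) + ((¼)*(-4 - 1*(-84))/(-84) + (65*(-58) + 47)) = -13968 + ((¼)*(-1/84)*(-4 + 84) + (-3770 + 47)) = -13968 + ((¼)*(-1/84)*80 - 3723) = -13968 + (-5/21 - 3723) = -13968 - 78188/21 = -371516/21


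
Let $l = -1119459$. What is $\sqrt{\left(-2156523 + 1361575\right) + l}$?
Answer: $i \sqrt{1914407} \approx 1383.6 i$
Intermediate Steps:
$\sqrt{\left(-2156523 + 1361575\right) + l} = \sqrt{\left(-2156523 + 1361575\right) - 1119459} = \sqrt{-794948 - 1119459} = \sqrt{-1914407} = i \sqrt{1914407}$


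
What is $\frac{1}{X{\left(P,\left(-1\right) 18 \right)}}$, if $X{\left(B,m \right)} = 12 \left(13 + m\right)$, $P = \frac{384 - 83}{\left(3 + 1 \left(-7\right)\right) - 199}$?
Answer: $- \frac{1}{60} \approx -0.016667$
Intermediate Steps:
$P = - \frac{43}{29}$ ($P = \frac{301}{\left(3 - 7\right) - 199} = \frac{301}{-4 - 199} = \frac{301}{-203} = 301 \left(- \frac{1}{203}\right) = - \frac{43}{29} \approx -1.4828$)
$X{\left(B,m \right)} = 156 + 12 m$
$\frac{1}{X{\left(P,\left(-1\right) 18 \right)}} = \frac{1}{156 + 12 \left(\left(-1\right) 18\right)} = \frac{1}{156 + 12 \left(-18\right)} = \frac{1}{156 - 216} = \frac{1}{-60} = - \frac{1}{60}$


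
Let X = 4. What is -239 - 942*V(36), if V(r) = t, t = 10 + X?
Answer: -13427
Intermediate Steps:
t = 14 (t = 10 + 4 = 14)
V(r) = 14
-239 - 942*V(36) = -239 - 942*14 = -239 - 13188 = -13427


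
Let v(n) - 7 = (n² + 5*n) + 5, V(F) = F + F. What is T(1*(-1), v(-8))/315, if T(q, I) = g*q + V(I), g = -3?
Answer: 5/21 ≈ 0.23810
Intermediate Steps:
V(F) = 2*F
v(n) = 12 + n² + 5*n (v(n) = 7 + ((n² + 5*n) + 5) = 7 + (5 + n² + 5*n) = 12 + n² + 5*n)
T(q, I) = -3*q + 2*I
T(1*(-1), v(-8))/315 = (-3*(-1) + 2*(12 + (-8)² + 5*(-8)))/315 = (-3*(-1) + 2*(12 + 64 - 40))*(1/315) = (3 + 2*36)*(1/315) = (3 + 72)*(1/315) = 75*(1/315) = 5/21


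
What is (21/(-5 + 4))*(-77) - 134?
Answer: 1483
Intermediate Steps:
(21/(-5 + 4))*(-77) - 134 = (21/(-1))*(-77) - 134 = -1*21*(-77) - 134 = -21*(-77) - 134 = 1617 - 134 = 1483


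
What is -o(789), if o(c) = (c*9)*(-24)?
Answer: 170424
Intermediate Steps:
o(c) = -216*c (o(c) = (9*c)*(-24) = -216*c)
-o(789) = -(-216)*789 = -1*(-170424) = 170424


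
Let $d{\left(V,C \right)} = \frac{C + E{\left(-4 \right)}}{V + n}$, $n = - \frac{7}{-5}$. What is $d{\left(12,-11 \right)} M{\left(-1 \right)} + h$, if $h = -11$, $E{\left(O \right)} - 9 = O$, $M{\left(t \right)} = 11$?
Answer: $- \frac{1067}{67} \approx -15.925$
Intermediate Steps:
$E{\left(O \right)} = 9 + O$
$n = \frac{7}{5}$ ($n = \left(-7\right) \left(- \frac{1}{5}\right) = \frac{7}{5} \approx 1.4$)
$d{\left(V,C \right)} = \frac{5 + C}{\frac{7}{5} + V}$ ($d{\left(V,C \right)} = \frac{C + \left(9 - 4\right)}{V + \frac{7}{5}} = \frac{C + 5}{\frac{7}{5} + V} = \frac{5 + C}{\frac{7}{5} + V}$)
$d{\left(12,-11 \right)} M{\left(-1 \right)} + h = \frac{5 \left(5 - 11\right)}{7 + 5 \cdot 12} \cdot 11 - 11 = 5 \frac{1}{7 + 60} \left(-6\right) 11 - 11 = 5 \cdot \frac{1}{67} \left(-6\right) 11 - 11 = \left(- \frac{30}{67}\right) 11 - 11 = - \frac{330}{67} - 11 = - \frac{1067}{67}$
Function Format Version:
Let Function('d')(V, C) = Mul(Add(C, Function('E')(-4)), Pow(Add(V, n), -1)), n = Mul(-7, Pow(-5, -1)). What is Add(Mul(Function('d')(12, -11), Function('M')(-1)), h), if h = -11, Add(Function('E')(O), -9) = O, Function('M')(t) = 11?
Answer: Rational(-1067, 67) ≈ -15.925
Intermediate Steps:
Function('E')(O) = Add(9, O)
n = Rational(7, 5) (n = Mul(-7, Rational(-1, 5)) = Rational(7, 5) ≈ 1.4000)
Function('d')(V, C) = Mul(Pow(Add(Rational(7, 5), V), -1), Add(5, C)) (Function('d')(V, C) = Mul(Add(C, Add(9, -4)), Pow(Add(V, Rational(7, 5)), -1)) = Mul(Add(C, 5), Pow(Add(Rational(7, 5), V), -1)) = Mul(Add(5, C), Pow(Add(Rational(7, 5), V), -1)) = Mul(Pow(Add(Rational(7, 5), V), -1), Add(5, C)))
Add(Mul(Function('d')(12, -11), Function('M')(-1)), h) = Add(Mul(Mul(5, Pow(Add(7, Mul(5, 12)), -1), Add(5, -11)), 11), -11) = Add(Mul(Mul(5, Pow(Add(7, 60), -1), -6), 11), -11) = Add(Mul(Mul(5, Pow(67, -1), -6), 11), -11) = Add(Mul(Mul(5, Rational(1, 67), -6), 11), -11) = Add(Mul(Rational(-30, 67), 11), -11) = Add(Rational(-330, 67), -11) = Rational(-1067, 67)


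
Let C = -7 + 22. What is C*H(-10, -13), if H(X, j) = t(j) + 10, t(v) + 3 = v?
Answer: -90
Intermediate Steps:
t(v) = -3 + v
C = 15
H(X, j) = 7 + j (H(X, j) = (-3 + j) + 10 = 7 + j)
C*H(-10, -13) = 15*(7 - 13) = 15*(-6) = -90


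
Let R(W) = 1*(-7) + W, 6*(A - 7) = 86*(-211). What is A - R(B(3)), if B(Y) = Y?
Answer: -9040/3 ≈ -3013.3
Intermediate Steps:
A = -9052/3 (A = 7 + (86*(-211))/6 = 7 + (⅙)*(-18146) = 7 - 9073/3 = -9052/3 ≈ -3017.3)
R(W) = -7 + W
A - R(B(3)) = -9052/3 - (-7 + 3) = -9052/3 - 1*(-4) = -9052/3 + 4 = -9040/3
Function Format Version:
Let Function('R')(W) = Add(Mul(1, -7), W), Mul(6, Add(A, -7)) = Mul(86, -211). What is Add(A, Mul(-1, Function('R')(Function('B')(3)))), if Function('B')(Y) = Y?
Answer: Rational(-9040, 3) ≈ -3013.3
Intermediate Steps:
A = Rational(-9052, 3) (A = Add(7, Mul(Rational(1, 6), Mul(86, -211))) = Add(7, Mul(Rational(1, 6), -18146)) = Add(7, Rational(-9073, 3)) = Rational(-9052, 3) ≈ -3017.3)
Function('R')(W) = Add(-7, W)
Add(A, Mul(-1, Function('R')(Function('B')(3)))) = Add(Rational(-9052, 3), Mul(-1, Add(-7, 3))) = Add(Rational(-9052, 3), Mul(-1, -4)) = Add(Rational(-9052, 3), 4) = Rational(-9040, 3)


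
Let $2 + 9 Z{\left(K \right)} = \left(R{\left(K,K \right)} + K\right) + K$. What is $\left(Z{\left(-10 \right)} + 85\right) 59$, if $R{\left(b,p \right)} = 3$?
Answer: $\frac{44014}{9} \approx 4890.4$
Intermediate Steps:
$Z{\left(K \right)} = \frac{1}{9} + \frac{2 K}{9}$ ($Z{\left(K \right)} = - \frac{2}{9} + \frac{\left(3 + K\right) + K}{9} = - \frac{2}{9} + \frac{3 + 2 K}{9} = - \frac{2}{9} + \left(\frac{1}{3} + \frac{2 K}{9}\right) = \frac{1}{9} + \frac{2 K}{9}$)
$\left(Z{\left(-10 \right)} + 85\right) 59 = \left(\left(\frac{1}{9} + \frac{2}{9} \left(-10\right)\right) + 85\right) 59 = \left(\left(\frac{1}{9} - \frac{20}{9}\right) + 85\right) 59 = \left(- \frac{19}{9} + 85\right) 59 = \frac{746}{9} \cdot 59 = \frac{44014}{9}$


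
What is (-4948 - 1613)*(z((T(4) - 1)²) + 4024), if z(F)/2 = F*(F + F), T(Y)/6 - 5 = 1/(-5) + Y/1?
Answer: -118110841477884/625 ≈ -1.8898e+11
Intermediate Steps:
T(Y) = 144/5 + 6*Y (T(Y) = 30 + 6*(1/(-5) + Y/1) = 30 + 6*(1*(-⅕) + Y*1) = 30 + 6*(-⅕ + Y) = 30 + (-6/5 + 6*Y) = 144/5 + 6*Y)
z(F) = 4*F² (z(F) = 2*(F*(F + F)) = 2*(F*(2*F)) = 2*(2*F²) = 4*F²)
(-4948 - 1613)*(z((T(4) - 1)²) + 4024) = (-4948 - 1613)*(4*(((144/5 + 6*4) - 1)²)² + 4024) = -6561*(4*(((144/5 + 24) - 1)²)² + 4024) = -6561*(4*((264/5 - 1)²)² + 4024) = -6561*(4*((259/5)²)² + 4024) = -6561*(4*(67081/25)² + 4024) = -6561*(4*(4499860561/625) + 4024) = -6561*(17999442244/625 + 4024) = -6561*18001957244/625 = -118110841477884/625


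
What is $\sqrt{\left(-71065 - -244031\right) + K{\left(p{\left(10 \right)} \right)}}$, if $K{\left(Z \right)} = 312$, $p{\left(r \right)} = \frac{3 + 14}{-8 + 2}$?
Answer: $\sqrt{173278} \approx 416.27$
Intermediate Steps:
$p{\left(r \right)} = - \frac{17}{6}$ ($p{\left(r \right)} = \frac{17}{-6} = 17 \left(- \frac{1}{6}\right) = - \frac{17}{6}$)
$\sqrt{\left(-71065 - -244031\right) + K{\left(p{\left(10 \right)} \right)}} = \sqrt{\left(-71065 - -244031\right) + 312} = \sqrt{\left(-71065 + 244031\right) + 312} = \sqrt{172966 + 312} = \sqrt{173278}$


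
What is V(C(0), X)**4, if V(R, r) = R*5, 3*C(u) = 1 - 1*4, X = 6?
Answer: 625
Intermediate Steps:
C(u) = -1 (C(u) = (1 - 1*4)/3 = (1 - 4)/3 = (1/3)*(-3) = -1)
V(R, r) = 5*R
V(C(0), X)**4 = (5*(-1))**4 = (-5)**4 = 625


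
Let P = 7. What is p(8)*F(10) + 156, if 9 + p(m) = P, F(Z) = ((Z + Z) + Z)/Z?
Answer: 150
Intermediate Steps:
F(Z) = 3 (F(Z) = (2*Z + Z)/Z = (3*Z)/Z = 3)
p(m) = -2 (p(m) = -9 + 7 = -2)
p(8)*F(10) + 156 = -2*3 + 156 = -6 + 156 = 150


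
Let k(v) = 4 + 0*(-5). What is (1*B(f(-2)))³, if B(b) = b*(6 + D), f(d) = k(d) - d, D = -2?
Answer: 13824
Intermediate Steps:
k(v) = 4 (k(v) = 4 + 0 = 4)
f(d) = 4 - d
B(b) = 4*b (B(b) = b*(6 - 2) = b*4 = 4*b)
(1*B(f(-2)))³ = (1*(4*(4 - 1*(-2))))³ = (1*(4*(4 + 2)))³ = (1*(4*6))³ = (1*24)³ = 24³ = 13824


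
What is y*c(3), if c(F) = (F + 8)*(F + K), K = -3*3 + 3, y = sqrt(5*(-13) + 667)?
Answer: -33*sqrt(602) ≈ -809.68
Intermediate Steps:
y = sqrt(602) (y = sqrt(-65 + 667) = sqrt(602) ≈ 24.536)
K = -6 (K = -9 + 3 = -6)
c(F) = (-6 + F)*(8 + F) (c(F) = (F + 8)*(F - 6) = (8 + F)*(-6 + F) = (-6 + F)*(8 + F))
y*c(3) = sqrt(602)*(-48 + 3**2 + 2*3) = sqrt(602)*(-48 + 9 + 6) = sqrt(602)*(-33) = -33*sqrt(602)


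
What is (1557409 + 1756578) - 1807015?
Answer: 1506972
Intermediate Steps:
(1557409 + 1756578) - 1807015 = 3313987 - 1807015 = 1506972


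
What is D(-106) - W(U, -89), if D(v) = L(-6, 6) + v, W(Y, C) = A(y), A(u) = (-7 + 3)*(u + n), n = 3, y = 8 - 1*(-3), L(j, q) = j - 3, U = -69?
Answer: -59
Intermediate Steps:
L(j, q) = -3 + j
y = 11 (y = 8 + 3 = 11)
A(u) = -12 - 4*u (A(u) = (-7 + 3)*(u + 3) = -4*(3 + u) = -12 - 4*u)
W(Y, C) = -56 (W(Y, C) = -12 - 4*11 = -12 - 44 = -56)
D(v) = -9 + v (D(v) = (-3 - 6) + v = -9 + v)
D(-106) - W(U, -89) = (-9 - 106) - 1*(-56) = -115 + 56 = -59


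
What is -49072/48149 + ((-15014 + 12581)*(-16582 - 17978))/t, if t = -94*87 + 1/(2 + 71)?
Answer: -295575900449456/28744615957 ≈ -10283.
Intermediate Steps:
t = -596993/73 (t = -8178 + 1/73 = -596993/73 ≈ -8178.0)
-49072/48149 + ((-15014 + 12581)*(-16582 - 17978))/t = -49072/48149 + ((-15014 + 12581)*(-16582 - 17978))/(-596993/73) = -49072*1/48149 - 2433*(-34560)*(-73/596993) = -49072/48149 + 84084480*(-73/596993) = -49072/48149 - 6138167040/596993 = -295575900449456/28744615957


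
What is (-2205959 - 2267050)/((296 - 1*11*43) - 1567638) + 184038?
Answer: 96180669993/522605 ≈ 1.8404e+5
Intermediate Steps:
(-2205959 - 2267050)/((296 - 1*11*43) - 1567638) + 184038 = -4473009/((296 - 11*43) - 1567638) + 184038 = -4473009/((296 - 473) - 1567638) + 184038 = -4473009/(-177 - 1567638) + 184038 = -4473009/(-1567815) + 184038 = -4473009*(-1/1567815) + 184038 = 1491003/522605 + 184038 = 96180669993/522605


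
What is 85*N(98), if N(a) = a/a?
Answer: 85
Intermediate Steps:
N(a) = 1
85*N(98) = 85*1 = 85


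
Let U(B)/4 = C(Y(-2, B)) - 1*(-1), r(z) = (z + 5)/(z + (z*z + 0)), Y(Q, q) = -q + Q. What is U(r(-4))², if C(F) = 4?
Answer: 400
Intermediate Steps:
Y(Q, q) = Q - q
r(z) = (5 + z)/(z + z²) (r(z) = (5 + z)/(z + (z² + 0)) = (5 + z)/(z + z²))
U(B) = 20 (U(B) = 4*(4 - 1*(-1)) = 4*(4 + 1) = 4*5 = 20)
U(r(-4))² = 20² = 400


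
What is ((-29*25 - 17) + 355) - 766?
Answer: -1153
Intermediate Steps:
((-29*25 - 17) + 355) - 766 = ((-725 - 17) + 355) - 766 = (-742 + 355) - 766 = -387 - 766 = -1153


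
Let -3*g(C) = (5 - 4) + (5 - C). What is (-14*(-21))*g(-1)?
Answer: -686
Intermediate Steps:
g(C) = -2 + C/3 (g(C) = -((5 - 4) + (5 - C))/3 = -(1 + (5 - C))/3 = -(6 - C)/3 = -2 + C/3)
(-14*(-21))*g(-1) = (-14*(-21))*(-2 + (⅓)*(-1)) = 294*(-2 - ⅓) = 294*(-7/3) = -686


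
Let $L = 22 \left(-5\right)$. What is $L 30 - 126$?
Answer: $-3426$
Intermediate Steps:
$L = -110$
$L 30 - 126 = \left(-110\right) 30 - 126 = -3300 - 126 = -3426$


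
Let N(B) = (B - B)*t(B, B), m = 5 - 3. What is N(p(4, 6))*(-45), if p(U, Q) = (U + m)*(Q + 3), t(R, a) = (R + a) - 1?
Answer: 0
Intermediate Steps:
m = 2
t(R, a) = -1 + R + a
p(U, Q) = (2 + U)*(3 + Q) (p(U, Q) = (U + 2)*(Q + 3) = (2 + U)*(3 + Q))
N(B) = 0 (N(B) = (B - B)*(-1 + B + B) = 0*(-1 + 2*B) = 0)
N(p(4, 6))*(-45) = 0*(-45) = 0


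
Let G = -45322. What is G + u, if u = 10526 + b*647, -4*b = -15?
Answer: -129479/4 ≈ -32370.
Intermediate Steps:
b = 15/4 (b = -¼*(-15) = 15/4 ≈ 3.7500)
u = 51809/4 (u = 10526 + (15/4)*647 = 10526 + 9705/4 = 51809/4 ≈ 12952.)
G + u = -45322 + 51809/4 = -129479/4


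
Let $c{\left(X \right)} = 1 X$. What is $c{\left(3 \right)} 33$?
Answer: $99$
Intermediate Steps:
$c{\left(X \right)} = X$
$c{\left(3 \right)} 33 = 3 \cdot 33 = 99$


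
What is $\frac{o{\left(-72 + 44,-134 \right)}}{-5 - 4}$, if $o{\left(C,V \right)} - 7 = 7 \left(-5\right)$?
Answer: $\frac{28}{9} \approx 3.1111$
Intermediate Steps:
$o{\left(C,V \right)} = -28$ ($o{\left(C,V \right)} = 7 + 7 \left(-5\right) = 7 - 35 = -28$)
$\frac{o{\left(-72 + 44,-134 \right)}}{-5 - 4} = \frac{1}{-5 - 4} \left(-28\right) = \frac{1}{-9} \left(-28\right) = \left(- \frac{1}{9}\right) \left(-28\right) = \frac{28}{9}$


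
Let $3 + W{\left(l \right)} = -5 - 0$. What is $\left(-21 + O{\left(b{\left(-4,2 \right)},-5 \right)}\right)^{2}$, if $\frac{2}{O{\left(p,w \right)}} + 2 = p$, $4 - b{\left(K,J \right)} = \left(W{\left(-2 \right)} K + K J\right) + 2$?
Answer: $\frac{64009}{144} \approx 444.51$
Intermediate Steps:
$W{\left(l \right)} = -8$ ($W{\left(l \right)} = -3 - 5 = -8$)
$b{\left(K,J \right)} = 2 + 8 K - J K$ ($b{\left(K,J \right)} = 4 - \left(\left(- 8 K + K J\right) + 2\right) = 4 - \left(\left(- 8 K + J K\right) + 2\right) = 4 - \left(2 - 8 K + J K\right) = 2 + 8 K - J K$)
$O{\left(p,w \right)} = \frac{2}{-2 + p}$
$\left(-21 + O{\left(b{\left(-4,2 \right)},-5 \right)}\right)^{2} = \left(-21 + \frac{2}{-2 + \left(2 + 8 \left(-4\right) - 2 \left(-4\right)\right)}\right)^{2} = \left(-21 + \frac{2}{-2 + \left(2 - 32 + 8\right)}\right)^{2} = \left(-21 + \frac{2}{-2 - 22}\right)^{2} = \left(-21 + \frac{2}{-24}\right)^{2} = \left(-21 + 2 \left(- \frac{1}{24}\right)\right)^{2} = \left(-21 - \frac{1}{12}\right)^{2} = \left(- \frac{253}{12}\right)^{2} = \frac{64009}{144}$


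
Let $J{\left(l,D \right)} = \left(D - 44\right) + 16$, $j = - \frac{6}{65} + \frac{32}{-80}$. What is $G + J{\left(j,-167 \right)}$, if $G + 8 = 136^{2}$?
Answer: $18293$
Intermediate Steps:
$j = - \frac{32}{65}$ ($j = \left(-6\right) \frac{1}{65} + 32 \left(- \frac{1}{80}\right) = - \frac{6}{65} - \frac{2}{5} = - \frac{32}{65} \approx -0.49231$)
$J{\left(l,D \right)} = -28 + D$ ($J{\left(l,D \right)} = \left(-44 + D\right) + 16 = -28 + D$)
$G = 18488$ ($G = -8 + 136^{2} = -8 + 18496 = 18488$)
$G + J{\left(j,-167 \right)} = 18488 - 195 = 18293$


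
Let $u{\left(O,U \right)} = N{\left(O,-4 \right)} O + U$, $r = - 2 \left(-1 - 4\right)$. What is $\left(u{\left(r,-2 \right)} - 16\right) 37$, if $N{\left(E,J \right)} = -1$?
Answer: $-1036$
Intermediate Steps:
$r = 10$ ($r = \left(-2\right) \left(-5\right) = 10$)
$u{\left(O,U \right)} = U - O$ ($u{\left(O,U \right)} = - O + U = U - O$)
$\left(u{\left(r,-2 \right)} - 16\right) 37 = \left(\left(-2 - 10\right) - 16\right) 37 = \left(-12 - 16\right) 37 = \left(-28\right) 37 = -1036$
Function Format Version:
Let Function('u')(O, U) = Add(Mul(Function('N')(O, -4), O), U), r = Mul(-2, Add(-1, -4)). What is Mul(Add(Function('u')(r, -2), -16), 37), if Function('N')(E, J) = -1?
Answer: -1036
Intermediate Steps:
r = 10 (r = Mul(-2, -5) = 10)
Function('u')(O, U) = Add(U, Mul(-1, O)) (Function('u')(O, U) = Add(Mul(-1, O), U) = Add(U, Mul(-1, O)))
Mul(Add(Function('u')(r, -2), -16), 37) = Mul(Add(Add(-2, Mul(-1, 10)), -16), 37) = Mul(Add(Add(-2, -10), -16), 37) = Mul(Add(-12, -16), 37) = Mul(-28, 37) = -1036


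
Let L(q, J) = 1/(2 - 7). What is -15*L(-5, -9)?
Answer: 3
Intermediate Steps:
L(q, J) = -1/5 (L(q, J) = 1/(-5) = -1/5)
-15*L(-5, -9) = -15*(-1/5) = 3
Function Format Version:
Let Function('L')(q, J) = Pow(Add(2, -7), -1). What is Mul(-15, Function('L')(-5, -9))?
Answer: 3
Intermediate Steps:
Function('L')(q, J) = Rational(-1, 5) (Function('L')(q, J) = Pow(-5, -1) = Rational(-1, 5))
Mul(-15, Function('L')(-5, -9)) = Mul(-15, Rational(-1, 5)) = 3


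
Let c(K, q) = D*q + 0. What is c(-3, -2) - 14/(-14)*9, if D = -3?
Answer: 15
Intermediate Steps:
c(K, q) = -3*q (c(K, q) = -3*q + 0 = -3*q)
c(-3, -2) - 14/(-14)*9 = -3*(-2) - 14/(-14)*9 = 6 - 14*(-1/14)*9 = 6 + 1*9 = 6 + 9 = 15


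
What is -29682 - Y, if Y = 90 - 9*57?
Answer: -29259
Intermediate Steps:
Y = -423 (Y = 90 - 513 = -423)
-29682 - Y = -29682 - 1*(-423) = -29682 + 423 = -29259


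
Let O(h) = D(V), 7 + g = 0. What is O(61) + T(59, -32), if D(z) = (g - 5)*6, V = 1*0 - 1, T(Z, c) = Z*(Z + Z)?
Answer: 6890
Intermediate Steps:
g = -7 (g = -7 + 0 = -7)
T(Z, c) = 2*Z**2 (T(Z, c) = Z*(2*Z) = 2*Z**2)
V = -1 (V = 0 - 1 = -1)
D(z) = -72 (D(z) = (-7 - 5)*6 = -12*6 = -72)
O(h) = -72
O(61) + T(59, -32) = -72 + 2*59**2 = -72 + 2*3481 = -72 + 6962 = 6890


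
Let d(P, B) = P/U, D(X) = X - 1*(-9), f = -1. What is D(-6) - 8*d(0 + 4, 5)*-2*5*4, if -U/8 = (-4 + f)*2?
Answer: 19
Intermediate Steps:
U = 80 (U = -8*(-4 - 1)*2 = -(-40)*2 = -8*(-10) = 80)
D(X) = 9 + X (D(X) = X + 9 = 9 + X)
d(P, B) = P/80
D(-6) - 8*d(0 + 4, 5)*-2*5*4 = (9 - 6) - 8*((0 + 4)/80)*-2*5*4 = 3 - 8*((1/80)*4)*(-10*4) = 3 - 8*(1/20)*(-40) = 3 - 2*(-40)/5 = 3 - 1*(-16) = 3 + 16 = 19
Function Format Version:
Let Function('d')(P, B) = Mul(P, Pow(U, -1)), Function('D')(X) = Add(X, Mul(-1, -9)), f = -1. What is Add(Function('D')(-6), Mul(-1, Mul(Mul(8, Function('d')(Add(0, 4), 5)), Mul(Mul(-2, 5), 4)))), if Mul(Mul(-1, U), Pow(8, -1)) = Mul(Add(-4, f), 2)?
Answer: 19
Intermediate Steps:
U = 80 (U = Mul(-8, Mul(Add(-4, -1), 2)) = Mul(-8, Mul(-5, 2)) = Mul(-8, -10) = 80)
Function('D')(X) = Add(9, X) (Function('D')(X) = Add(X, 9) = Add(9, X))
Function('d')(P, B) = Mul(Rational(1, 80), P) (Function('d')(P, B) = Mul(P, Pow(80, -1)) = Mul(P, Rational(1, 80)) = Mul(Rational(1, 80), P))
Add(Function('D')(-6), Mul(-1, Mul(Mul(8, Function('d')(Add(0, 4), 5)), Mul(Mul(-2, 5), 4)))) = Add(Add(9, -6), Mul(-1, Mul(Mul(8, Mul(Rational(1, 80), Add(0, 4))), Mul(Mul(-2, 5), 4)))) = Add(3, Mul(-1, Mul(Mul(8, Mul(Rational(1, 80), 4)), Mul(-10, 4)))) = Add(3, Mul(-1, Mul(Mul(8, Rational(1, 20)), -40))) = Add(3, Mul(-1, Mul(Rational(2, 5), -40))) = Add(3, Mul(-1, -16)) = Add(3, 16) = 19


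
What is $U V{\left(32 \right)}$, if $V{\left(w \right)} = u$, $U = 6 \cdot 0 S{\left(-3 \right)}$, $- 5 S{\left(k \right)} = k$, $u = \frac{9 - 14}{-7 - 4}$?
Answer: $0$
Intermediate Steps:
$u = \frac{5}{11}$ ($u = - \frac{5}{-11} = \left(-5\right) \left(- \frac{1}{11}\right) = \frac{5}{11} \approx 0.45455$)
$S{\left(k \right)} = - \frac{k}{5}$
$U = 0$ ($U = 6 \cdot 0 \left(\left(- \frac{1}{5}\right) \left(-3\right)\right) = 0 \cdot \frac{3}{5} = 0$)
$V{\left(w \right)} = \frac{5}{11}$
$U V{\left(32 \right)} = 0 \cdot \frac{5}{11} = 0$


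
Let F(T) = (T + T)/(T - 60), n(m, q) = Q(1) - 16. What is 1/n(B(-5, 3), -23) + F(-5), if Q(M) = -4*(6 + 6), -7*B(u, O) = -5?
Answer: 115/832 ≈ 0.13822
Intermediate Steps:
B(u, O) = 5/7 (B(u, O) = -⅐*(-5) = 5/7)
Q(M) = -48 (Q(M) = -4*12 = -48)
n(m, q) = -64 (n(m, q) = -48 - 16 = -64)
F(T) = 2*T/(-60 + T) (F(T) = (2*T)/(-60 + T) = 2*T/(-60 + T))
1/n(B(-5, 3), -23) + F(-5) = 1/(-64) + 2*(-5)/(-60 - 5) = -1/64 + 2*(-5)/(-65) = -1/64 + 2*(-5)*(-1/65) = -1/64 + 2/13 = 115/832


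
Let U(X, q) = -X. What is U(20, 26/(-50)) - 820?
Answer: -840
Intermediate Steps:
U(20, 26/(-50)) - 820 = -1*20 - 820 = -20 - 820 = -840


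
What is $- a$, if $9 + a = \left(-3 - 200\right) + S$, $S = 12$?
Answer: $200$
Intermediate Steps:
$a = -200$ ($a = -9 + \left(\left(-3 - 200\right) + 12\right) = -9 + \left(-203 + 12\right) = -9 - 191 = -200$)
$- a = \left(-1\right) \left(-200\right) = 200$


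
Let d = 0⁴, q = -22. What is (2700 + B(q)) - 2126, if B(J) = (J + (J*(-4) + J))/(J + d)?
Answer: 572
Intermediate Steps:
d = 0
B(J) = -2 (B(J) = (J + (J*(-4) + J))/(J + 0) = (J + (-4*J + J))/J = (J - 3*J)/J = (-2*J)/J = -2)
(2700 + B(q)) - 2126 = (2700 - 2) - 2126 = 2698 - 2126 = 572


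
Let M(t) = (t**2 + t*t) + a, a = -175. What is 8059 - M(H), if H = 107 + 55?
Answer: -44254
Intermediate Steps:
H = 162
M(t) = -175 + 2*t**2 (M(t) = (t**2 + t*t) - 175 = (t**2 + t**2) - 175 = 2*t**2 - 175 = -175 + 2*t**2)
8059 - M(H) = 8059 - (-175 + 2*162**2) = 8059 - (-175 + 2*26244) = 8059 - (-175 + 52488) = 8059 - 1*52313 = 8059 - 52313 = -44254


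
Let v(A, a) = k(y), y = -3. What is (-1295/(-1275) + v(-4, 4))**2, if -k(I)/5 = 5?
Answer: 37405456/65025 ≈ 575.25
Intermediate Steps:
k(I) = -25 (k(I) = -5*5 = -25)
v(A, a) = -25
(-1295/(-1275) + v(-4, 4))**2 = (-1295/(-1275) - 25)**2 = (-1295*(-1/1275) - 25)**2 = (259/255 - 25)**2 = (-6116/255)**2 = 37405456/65025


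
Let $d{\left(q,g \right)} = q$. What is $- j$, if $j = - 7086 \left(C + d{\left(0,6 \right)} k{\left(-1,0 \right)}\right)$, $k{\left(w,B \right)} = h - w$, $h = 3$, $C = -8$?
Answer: $-56688$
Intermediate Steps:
$k{\left(w,B \right)} = 3 - w$
$j = 56688$ ($j = - 7086 \left(-8 + 0 \left(3 - -1\right)\right) = - 7086 \left(-8 + 0 \left(3 + 1\right)\right) = - 7086 \left(-8 + 0 \cdot 4\right) = - 7086 \left(-8 + 0\right) = \left(-7086\right) \left(-8\right) = 56688$)
$- j = \left(-1\right) 56688 = -56688$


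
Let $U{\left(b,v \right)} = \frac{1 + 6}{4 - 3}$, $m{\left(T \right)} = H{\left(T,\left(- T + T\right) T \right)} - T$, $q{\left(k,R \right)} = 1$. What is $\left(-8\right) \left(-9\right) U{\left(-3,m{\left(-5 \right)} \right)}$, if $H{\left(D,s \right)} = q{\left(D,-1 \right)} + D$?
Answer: $504$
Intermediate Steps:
$H{\left(D,s \right)} = 1 + D$
$m{\left(T \right)} = 1$ ($m{\left(T \right)} = \left(1 + T\right) - T = 1$)
$U{\left(b,v \right)} = 7$ ($U{\left(b,v \right)} = \frac{7}{1} = 7 \cdot 1 = 7$)
$\left(-8\right) \left(-9\right) U{\left(-3,m{\left(-5 \right)} \right)} = \left(-8\right) \left(-9\right) 7 = 72 \cdot 7 = 504$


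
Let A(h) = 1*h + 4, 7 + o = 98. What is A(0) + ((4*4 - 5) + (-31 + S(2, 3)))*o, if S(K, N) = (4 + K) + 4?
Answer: -906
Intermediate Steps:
o = 91 (o = -7 + 98 = 91)
A(h) = 4 + h (A(h) = h + 4 = 4 + h)
S(K, N) = 8 + K
A(0) + ((4*4 - 5) + (-31 + S(2, 3)))*o = (4 + 0) + ((4*4 - 5) + (-31 + (8 + 2)))*91 = 4 + ((16 - 5) + (-31 + 10))*91 = 4 + (11 - 21)*91 = 4 - 10*91 = 4 - 910 = -906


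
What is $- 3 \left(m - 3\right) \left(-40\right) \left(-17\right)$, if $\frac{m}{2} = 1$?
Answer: $2040$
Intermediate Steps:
$m = 2$ ($m = 2 \cdot 1 = 2$)
$- 3 \left(m - 3\right) \left(-40\right) \left(-17\right) = - 3 \left(2 - 3\right) \left(-40\right) \left(-17\right) = \left(-3\right) \left(-1\right) \left(-40\right) \left(-17\right) = 3 \left(-40\right) \left(-17\right) = \left(-120\right) \left(-17\right) = 2040$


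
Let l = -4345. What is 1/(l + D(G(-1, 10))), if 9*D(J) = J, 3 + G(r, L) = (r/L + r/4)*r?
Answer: -180/782153 ≈ -0.00023013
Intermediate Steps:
G(r, L) = -3 + r*(r/4 + r/L) (G(r, L) = -3 + (r/L + r/4)*r = -3 + (r/4 + r/L)*r = -3 + r*(r/4 + r/L))
D(J) = J/9
1/(l + D(G(-1, 10))) = 1/(-4345 + (-3 + (¼)*(-1)² + (-1)²/10)/9) = 1/(-4345 + (-3 + (¼)*1 + (⅒)*1)/9) = 1/(-4345 + (-3 + ¼ + ⅒)/9) = 1/(-4345 + (⅑)*(-53/20)) = 1/(-4345 - 53/180) = 1/(-782153/180) = -180/782153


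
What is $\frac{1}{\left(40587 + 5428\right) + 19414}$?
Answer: $\frac{1}{65429} \approx 1.5284 \cdot 10^{-5}$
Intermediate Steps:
$\frac{1}{\left(40587 + 5428\right) + 19414} = \frac{1}{46015 + 19414} = \frac{1}{65429}$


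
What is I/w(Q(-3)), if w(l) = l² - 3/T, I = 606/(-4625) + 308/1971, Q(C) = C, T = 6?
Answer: 460148/154969875 ≈ 0.0029693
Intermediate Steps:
I = 230074/9115875 (I = 606*(-1/4625) + 308*(1/1971) = -606/4625 + 308/1971 = 230074/9115875 ≈ 0.025239)
w(l) = -½ + l² (w(l) = l² - 3/6 = l² - 1*½ = l² - ½ = -½ + l²)
I/w(Q(-3)) = 230074/(9115875*(-½ + (-3)²)) = 230074/(9115875*(-½ + 9)) = 230074/(9115875*(17/2)) = (230074/9115875)*(2/17) = 460148/154969875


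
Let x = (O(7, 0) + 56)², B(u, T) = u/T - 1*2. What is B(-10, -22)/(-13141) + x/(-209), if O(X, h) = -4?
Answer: -2090173/161557 ≈ -12.938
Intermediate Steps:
B(u, T) = -2 + u/T (B(u, T) = u/T - 2 = -2 + u/T)
x = 2704 (x = (-4 + 56)² = 52² = 2704)
B(-10, -22)/(-13141) + x/(-209) = (-2 - 10/(-22))/(-13141) + 2704/(-209) = (-2 - 10*(-1/22))*(-1/13141) + 2704*(-1/209) = (-2 + 5/11)*(-1/13141) - 2704/209 = -17/11*(-1/13141) - 2704/209 = 1/8503 - 2704/209 = -2090173/161557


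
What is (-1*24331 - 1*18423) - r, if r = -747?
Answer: -42007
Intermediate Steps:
(-1*24331 - 1*18423) - r = (-1*24331 - 1*18423) - 1*(-747) = (-24331 - 18423) + 747 = -42754 + 747 = -42007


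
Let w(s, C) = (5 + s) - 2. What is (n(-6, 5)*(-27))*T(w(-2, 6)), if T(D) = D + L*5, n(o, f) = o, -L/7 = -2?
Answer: 11502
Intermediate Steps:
L = 14 (L = -7*(-2) = 14)
w(s, C) = 3 + s
T(D) = 70 + D (T(D) = D + 14*5 = D + 70 = 70 + D)
(n(-6, 5)*(-27))*T(w(-2, 6)) = (-6*(-27))*(70 + (3 - 2)) = 162*(70 + 1) = 162*71 = 11502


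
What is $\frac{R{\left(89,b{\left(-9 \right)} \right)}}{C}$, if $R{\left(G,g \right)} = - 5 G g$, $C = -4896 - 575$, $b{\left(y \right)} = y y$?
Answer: $\frac{36045}{5471} \approx 6.5884$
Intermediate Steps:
$b{\left(y \right)} = y^{2}$
$C = -5471$
$R{\left(G,g \right)} = - 5 G g$
$\frac{R{\left(89,b{\left(-9 \right)} \right)}}{C} = \frac{\left(-5\right) 89 \left(-9\right)^{2}}{-5471} = \left(-5\right) 89 \cdot 81 \left(- \frac{1}{5471}\right) = \left(-36045\right) \left(- \frac{1}{5471}\right) = \frac{36045}{5471}$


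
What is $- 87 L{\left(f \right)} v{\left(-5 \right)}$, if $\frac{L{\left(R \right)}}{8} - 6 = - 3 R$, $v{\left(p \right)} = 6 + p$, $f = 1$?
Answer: $-2088$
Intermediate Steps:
$L{\left(R \right)} = 48 - 24 R$ ($L{\left(R \right)} = 48 + 8 \left(- 3 R\right) = 48 - 24 R$)
$- 87 L{\left(f \right)} v{\left(-5 \right)} = - 87 \left(48 - 24\right) \left(6 - 5\right) = - 87 \left(48 - 24\right) 1 = - 87 \cdot 24 \cdot 1 = \left(-87\right) 24 = -2088$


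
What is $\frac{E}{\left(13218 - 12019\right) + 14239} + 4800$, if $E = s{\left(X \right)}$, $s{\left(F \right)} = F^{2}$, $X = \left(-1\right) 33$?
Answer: $\frac{24701163}{5146} \approx 4800.1$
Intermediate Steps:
$X = -33$
$E = 1089$ ($E = \left(-33\right)^{2} = 1089$)
$\frac{E}{\left(13218 - 12019\right) + 14239} + 4800 = \frac{1089}{\left(13218 - 12019\right) + 14239} + 4800 = \frac{1089}{1199 + 14239} + 4800 = \frac{1089}{15438} + 4800 = 1089 \cdot \frac{1}{15438} + 4800 = \frac{363}{5146} + 4800 = \frac{24701163}{5146}$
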